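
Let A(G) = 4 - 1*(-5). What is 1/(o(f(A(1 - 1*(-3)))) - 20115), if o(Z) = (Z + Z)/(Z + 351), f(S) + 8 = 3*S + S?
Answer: -379/7623529 ≈ -4.9715e-5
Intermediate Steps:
A(G) = 9 (A(G) = 4 + 5 = 9)
f(S) = -8 + 4*S (f(S) = -8 + (3*S + S) = -8 + 4*S)
o(Z) = 2*Z/(351 + Z) (o(Z) = (2*Z)/(351 + Z) = 2*Z/(351 + Z))
1/(o(f(A(1 - 1*(-3)))) - 20115) = 1/(2*(-8 + 4*9)/(351 + (-8 + 4*9)) - 20115) = 1/(2*(-8 + 36)/(351 + (-8 + 36)) - 20115) = 1/(2*28/(351 + 28) - 20115) = 1/(2*28/379 - 20115) = 1/(2*28*(1/379) - 20115) = 1/(56/379 - 20115) = 1/(-7623529/379) = -379/7623529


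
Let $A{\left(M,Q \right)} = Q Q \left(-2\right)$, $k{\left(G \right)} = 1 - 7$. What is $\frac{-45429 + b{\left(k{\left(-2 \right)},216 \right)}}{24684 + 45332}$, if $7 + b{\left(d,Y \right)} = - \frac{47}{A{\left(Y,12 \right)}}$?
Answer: $- \frac{13085521}{20164608} \approx -0.64894$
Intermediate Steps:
$k{\left(G \right)} = -6$ ($k{\left(G \right)} = 1 - 7 = -6$)
$A{\left(M,Q \right)} = - 2 Q^{2}$ ($A{\left(M,Q \right)} = Q^{2} \left(-2\right) = - 2 Q^{2}$)
$b{\left(d,Y \right)} = - \frac{1969}{288}$ ($b{\left(d,Y \right)} = -7 - \frac{47}{\left(-2\right) 12^{2}} = -7 - \frac{47}{\left(-2\right) 144} = -7 - \frac{47}{-288} = -7 - - \frac{47}{288} = -7 + \frac{47}{288} = - \frac{1969}{288}$)
$\frac{-45429 + b{\left(k{\left(-2 \right)},216 \right)}}{24684 + 45332} = \frac{-45429 - \frac{1969}{288}}{24684 + 45332} = - \frac{13085521}{288 \cdot 70016} = \left(- \frac{13085521}{288}\right) \frac{1}{70016} = - \frac{13085521}{20164608}$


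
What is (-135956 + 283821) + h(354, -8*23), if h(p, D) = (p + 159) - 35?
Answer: 148343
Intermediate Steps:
h(p, D) = 124 + p (h(p, D) = (159 + p) - 35 = 124 + p)
(-135956 + 283821) + h(354, -8*23) = (-135956 + 283821) + (124 + 354) = 147865 + 478 = 148343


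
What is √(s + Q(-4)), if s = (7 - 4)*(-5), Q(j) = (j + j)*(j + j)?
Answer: 7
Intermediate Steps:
Q(j) = 4*j² (Q(j) = (2*j)*(2*j) = 4*j²)
s = -15 (s = 3*(-5) = -15)
√(s + Q(-4)) = √(-15 + 4*(-4)²) = √(-15 + 4*16) = √(-15 + 64) = √49 = 7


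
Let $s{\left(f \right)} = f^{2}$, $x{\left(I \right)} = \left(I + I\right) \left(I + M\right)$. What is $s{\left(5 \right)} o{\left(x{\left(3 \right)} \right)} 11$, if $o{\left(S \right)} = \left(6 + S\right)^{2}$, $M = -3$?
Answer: $9900$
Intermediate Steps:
$x{\left(I \right)} = 2 I \left(-3 + I\right)$ ($x{\left(I \right)} = \left(I + I\right) \left(I - 3\right) = 2 I \left(-3 + I\right)$)
$s{\left(5 \right)} o{\left(x{\left(3 \right)} \right)} 11 = 5^{2} \left(6 + 2 \cdot 3 \left(-3 + 3\right)\right)^{2} \cdot 11 = 25 \left(6 + 2 \cdot 3 \cdot 0\right)^{2} \cdot 11 = 25 \left(6 + 0\right)^{2} \cdot 11 = 25 \cdot 6^{2} \cdot 11 = 25 \cdot 36 \cdot 11 = 900 \cdot 11 = 9900$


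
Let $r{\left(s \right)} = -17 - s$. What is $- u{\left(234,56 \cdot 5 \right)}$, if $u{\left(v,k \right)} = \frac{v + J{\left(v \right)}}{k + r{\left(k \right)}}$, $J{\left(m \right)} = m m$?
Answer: $\frac{54990}{17} \approx 3234.7$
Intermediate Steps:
$J{\left(m \right)} = m^{2}$
$u{\left(v,k \right)} = - \frac{v}{17} - \frac{v^{2}}{17}$ ($u{\left(v,k \right)} = \frac{v + v^{2}}{k - \left(17 + k\right)} = \frac{v + v^{2}}{-17} = \left(v + v^{2}\right) \left(- \frac{1}{17}\right) = - \frac{v}{17} - \frac{v^{2}}{17}$)
$- u{\left(234,56 \cdot 5 \right)} = - \frac{234 \left(-1 - 234\right)}{17} = - \frac{234 \left(-235\right)}{17} = \left(-1\right) \left(- \frac{54990}{17}\right) = \frac{54990}{17}$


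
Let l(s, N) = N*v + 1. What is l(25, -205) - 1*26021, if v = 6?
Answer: -27250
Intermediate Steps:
l(s, N) = 1 + 6*N (l(s, N) = N*6 + 1 = 6*N + 1 = 1 + 6*N)
l(25, -205) - 1*26021 = (1 + 6*(-205)) - 1*26021 = (1 - 1230) - 26021 = -1229 - 26021 = -27250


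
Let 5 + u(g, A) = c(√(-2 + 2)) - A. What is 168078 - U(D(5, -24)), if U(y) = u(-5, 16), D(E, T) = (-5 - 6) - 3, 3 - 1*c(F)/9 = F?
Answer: 168072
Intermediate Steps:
c(F) = 27 - 9*F
u(g, A) = 22 - A (u(g, A) = -5 + ((27 - 9*√(-2 + 2)) - A) = -5 + ((27 - 9*√0) - A) = -5 + ((27 - 9*0) - A) = -5 + ((27 + 0) - A) = -5 + (27 - A) = 22 - A)
D(E, T) = -14 (D(E, T) = -11 - 3 = -14)
U(y) = 6 (U(y) = 22 - 1*16 = 22 - 16 = 6)
168078 - U(D(5, -24)) = 168078 - 1*6 = 168078 - 6 = 168072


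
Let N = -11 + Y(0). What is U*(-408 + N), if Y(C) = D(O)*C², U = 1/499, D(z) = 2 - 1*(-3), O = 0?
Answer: -419/499 ≈ -0.83968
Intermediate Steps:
D(z) = 5 (D(z) = 2 + 3 = 5)
U = 1/499 (U = 1*(1/499) = 1/499 ≈ 0.0020040)
Y(C) = 5*C²
N = -11 (N = -11 + 5*0² = -11 + 5*0 = -11 + 0 = -11)
U*(-408 + N) = (-408 - 11)/499 = (1/499)*(-419) = -419/499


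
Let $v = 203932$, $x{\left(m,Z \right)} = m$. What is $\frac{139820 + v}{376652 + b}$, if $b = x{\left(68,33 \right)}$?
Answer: $\frac{42969}{47090} \approx 0.91249$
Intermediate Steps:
$b = 68$
$\frac{139820 + v}{376652 + b} = \frac{139820 + 203932}{376652 + 68} = \frac{343752}{376720} = 343752 \cdot \frac{1}{376720} = \frac{42969}{47090}$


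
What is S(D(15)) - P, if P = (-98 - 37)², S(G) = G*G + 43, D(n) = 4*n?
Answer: -14582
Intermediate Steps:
S(G) = 43 + G² (S(G) = G² + 43 = 43 + G²)
P = 18225 (P = (-135)² = 18225)
S(D(15)) - P = (43 + (4*15)²) - 1*18225 = (43 + 60²) - 18225 = (43 + 3600) - 18225 = 3643 - 18225 = -14582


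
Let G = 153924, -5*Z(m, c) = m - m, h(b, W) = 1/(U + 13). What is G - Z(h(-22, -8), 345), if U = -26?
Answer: 153924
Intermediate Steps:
h(b, W) = -1/13 (h(b, W) = 1/(-26 + 13) = 1/(-13) = -1/13)
Z(m, c) = 0 (Z(m, c) = -(m - m)/5 = -1/5*0 = 0)
G - Z(h(-22, -8), 345) = 153924 - 1*0 = 153924 + 0 = 153924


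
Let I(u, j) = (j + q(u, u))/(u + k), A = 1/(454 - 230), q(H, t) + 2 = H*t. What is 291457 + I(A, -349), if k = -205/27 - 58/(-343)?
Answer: 4101852769991/14071328 ≈ 2.9150e+5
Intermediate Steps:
q(H, t) = -2 + H*t
k = -68749/9261 (k = -205*1/27 - 58*(-1/343) = -205/27 + 58/343 = -68749/9261 ≈ -7.4235)
A = 1/224 ≈ 0.0044643
I(u, j) = (-2 + j + u²)/(-68749/9261 + u) (I(u, j) = (j + (-2 + u*u))/(u - 68749/9261) = (j + (-2 + u²))/(-68749/9261 + u) = (-2 + j + u²)/(-68749/9261 + u))
291457 + I(A, -349) = 291457 + 9261*(-2 - 349 + (1/224)²)/(-68749 + 9261*(1/224)) = 291457 + 9261*(-2 - 349 + 1/50176)/(-68749 + 1323/32) = 291457 + 9261*(-17611775/50176)/(-2198645/32) = 291457 + 9261*(-32/2198645)*(-17611775/50176) = 291457 + 665725095/14071328 = 4101852769991/14071328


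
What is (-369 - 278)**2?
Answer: 418609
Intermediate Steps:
(-369 - 278)**2 = (-647)**2 = 418609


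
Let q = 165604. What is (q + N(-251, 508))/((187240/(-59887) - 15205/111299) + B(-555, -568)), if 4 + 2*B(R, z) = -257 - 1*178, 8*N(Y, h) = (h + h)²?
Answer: -3927711911250936/2969594863697 ≈ -1322.6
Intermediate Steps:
N(Y, h) = h²/2 (N(Y, h) = (h + h)²/8 = (2*h)²/8 = (4*h²)/8 = h²/2)
B(R, z) = -439/2 (B(R, z) = -2 + (-257 - 1*178)/2 = -2 + (-257 - 178)/2 = -2 + (½)*(-435) = -2 - 435/2 = -439/2)
(q + N(-251, 508))/((187240/(-59887) - 15205/111299) + B(-555, -568)) = (165604 + (½)*508²)/((187240/(-59887) - 15205/111299) - 439/2) = (165604 + (½)*258064)/((187240*(-1/59887) - 15205*1/111299) - 439/2) = (165604 + 129032)/((-187240/59887 - 15205/111299) - 439/2) = 294636/(-21750206595/6665363213 - 439/2) = 294636/(-2969594863697/13330726426) = 294636*(-13330726426/2969594863697) = -3927711911250936/2969594863697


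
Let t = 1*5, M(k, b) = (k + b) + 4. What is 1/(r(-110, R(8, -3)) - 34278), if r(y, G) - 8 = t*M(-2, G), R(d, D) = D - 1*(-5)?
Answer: -1/34250 ≈ -2.9197e-5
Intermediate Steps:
M(k, b) = 4 + b + k (M(k, b) = (b + k) + 4 = 4 + b + k)
t = 5
R(d, D) = 5 + D (R(d, D) = D + 5 = 5 + D)
r(y, G) = 18 + 5*G (r(y, G) = 8 + 5*(4 + G - 2) = 8 + 5*(2 + G) = 8 + (10 + 5*G) = 18 + 5*G)
1/(r(-110, R(8, -3)) - 34278) = 1/((18 + 5*(5 - 3)) - 34278) = 1/((18 + 5*2) - 34278) = 1/((18 + 10) - 34278) = 1/(28 - 34278) = 1/(-34250) = -1/34250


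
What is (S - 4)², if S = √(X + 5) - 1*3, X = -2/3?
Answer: (21 - √39)²/9 ≈ 24.190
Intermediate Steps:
X = -⅔ (X = -2*⅓ = -⅔ ≈ -0.66667)
S = -3 + √39/3 (S = √(-⅔ + 5) - 1*3 = √(13/3) - 3 = √39/3 - 3 = -3 + √39/3 ≈ -0.91833)
(S - 4)² = ((-3 + √39/3) - 4)² = (-7 + √39/3)²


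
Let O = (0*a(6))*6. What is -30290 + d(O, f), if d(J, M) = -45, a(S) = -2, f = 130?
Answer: -30335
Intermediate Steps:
O = 0 (O = (0*(-2))*6 = 0*6 = 0)
-30290 + d(O, f) = -30290 - 45 = -30335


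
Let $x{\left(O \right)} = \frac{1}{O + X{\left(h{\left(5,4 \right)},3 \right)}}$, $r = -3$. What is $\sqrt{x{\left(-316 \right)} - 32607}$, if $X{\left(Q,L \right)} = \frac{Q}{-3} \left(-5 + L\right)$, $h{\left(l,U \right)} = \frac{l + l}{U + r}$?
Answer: $\frac{i \sqrt{1755039342}}{232} \approx 180.57 i$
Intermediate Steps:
$h{\left(l,U \right)} = \frac{2 l}{-3 + U}$ ($h{\left(l,U \right)} = \frac{l + l}{U - 3} = \frac{2 l}{-3 + U}$)
$X{\left(Q,L \right)} = - \frac{Q \left(-5 + L\right)}{3}$ ($X{\left(Q,L \right)} = Q \left(- \frac{1}{3}\right) \left(-5 + L\right) = - \frac{Q}{3} \left(-5 + L\right) = - \frac{Q \left(-5 + L\right)}{3}$)
$x{\left(O \right)} = \frac{1}{\frac{20}{3} + O}$ ($x{\left(O \right)} = \frac{1}{O + \frac{2 \cdot 5 \frac{1}{-3 + 4} \left(5 - 3\right)}{3}} = \frac{1}{O + \frac{2 \cdot 5 \cdot 1^{-1} \left(5 - 3\right)}{3}} = \frac{1}{O + \frac{1}{3} \cdot 2 \cdot 5 \cdot 1 \cdot 2} = \frac{1}{O + \frac{1}{3} \cdot 10 \cdot 2} = \frac{1}{O + \frac{20}{3}} = \frac{1}{\frac{20}{3} + O}$)
$\sqrt{x{\left(-316 \right)} - 32607} = \sqrt{\frac{3}{20 + 3 \left(-316\right)} - 32607} = \sqrt{\frac{3}{20 - 948} - 32607} = \sqrt{\frac{3}{-928} - 32607} = \sqrt{3 \left(- \frac{1}{928}\right) - 32607} = \sqrt{- \frac{3}{928} - 32607} = \sqrt{- \frac{30259299}{928}} = \frac{i \sqrt{1755039342}}{232}$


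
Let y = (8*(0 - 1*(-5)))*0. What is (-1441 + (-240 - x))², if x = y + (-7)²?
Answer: 2992900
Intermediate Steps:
y = 0 (y = (8*(0 + 5))*0 = (8*5)*0 = 40*0 = 0)
x = 49 (x = 0 + (-7)² = 0 + 49 = 49)
(-1441 + (-240 - x))² = (-1441 + (-240 - 1*49))² = (-1441 + (-240 - 49))² = (-1441 - 289)² = (-1730)² = 2992900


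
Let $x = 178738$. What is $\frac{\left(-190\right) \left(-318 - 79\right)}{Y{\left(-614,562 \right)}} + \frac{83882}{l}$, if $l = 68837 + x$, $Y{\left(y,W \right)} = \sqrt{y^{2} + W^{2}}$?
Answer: $\frac{83882}{247575} + \frac{7543 \sqrt{173210}}{34642} \approx 90.96$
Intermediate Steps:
$Y{\left(y,W \right)} = \sqrt{W^{2} + y^{2}}$
$l = 247575$ ($l = 68837 + 178738 = 247575$)
$\frac{\left(-190\right) \left(-318 - 79\right)}{Y{\left(-614,562 \right)}} + \frac{83882}{l} = \frac{\left(-190\right) \left(-318 - 79\right)}{\sqrt{562^{2} + \left(-614\right)^{2}}} + \frac{83882}{247575} = \frac{\left(-190\right) \left(-397\right)}{\sqrt{315844 + 376996}} + 83882 \cdot \frac{1}{247575} = \frac{75430}{\sqrt{692840}} + \frac{83882}{247575} = \frac{75430}{2 \sqrt{173210}} + \frac{83882}{247575} = 75430 \frac{\sqrt{173210}}{346420} + \frac{83882}{247575} = \frac{7543 \sqrt{173210}}{34642} + \frac{83882}{247575} = \frac{83882}{247575} + \frac{7543 \sqrt{173210}}{34642}$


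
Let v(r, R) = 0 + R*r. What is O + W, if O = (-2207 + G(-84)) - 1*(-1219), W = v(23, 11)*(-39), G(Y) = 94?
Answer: -10761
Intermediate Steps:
v(r, R) = R*r
W = -9867 (W = (11*23)*(-39) = 253*(-39) = -9867)
O = -894 (O = (-2207 + 94) - 1*(-1219) = -2113 + 1219 = -894)
O + W = -894 - 9867 = -10761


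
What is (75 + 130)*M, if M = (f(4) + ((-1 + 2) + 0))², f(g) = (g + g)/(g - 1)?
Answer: 24805/9 ≈ 2756.1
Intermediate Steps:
f(g) = 2*g/(-1 + g) (f(g) = (2*g)/(-1 + g) = 2*g/(-1 + g))
M = 121/9 (M = (2*4/(-1 + 4) + ((-1 + 2) + 0))² = (2*4/3 + (1 + 0))² = (2*4*(⅓) + 1)² = (8/3 + 1)² = (11/3)² = 121/9 ≈ 13.444)
(75 + 130)*M = (75 + 130)*(121/9) = 205*(121/9) = 24805/9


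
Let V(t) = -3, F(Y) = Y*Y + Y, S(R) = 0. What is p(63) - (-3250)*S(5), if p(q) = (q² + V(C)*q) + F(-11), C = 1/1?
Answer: 3890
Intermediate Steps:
C = 1
F(Y) = Y + Y² (F(Y) = Y² + Y = Y + Y²)
p(q) = 110 + q² - 3*q (p(q) = (q² - 3*q) - 11*(1 - 11) = (q² - 3*q) - 11*(-10) = (q² - 3*q) + 110 = 110 + q² - 3*q)
p(63) - (-3250)*S(5) = (110 + 63² - 3*63) - (-3250)*0 = (110 + 3969 - 189) - 1*0 = 3890 + 0 = 3890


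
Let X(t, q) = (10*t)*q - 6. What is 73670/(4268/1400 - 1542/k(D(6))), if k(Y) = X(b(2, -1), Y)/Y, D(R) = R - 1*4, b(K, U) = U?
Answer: 335198500/553571 ≈ 605.52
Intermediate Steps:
D(R) = -4 + R (D(R) = R - 4 = -4 + R)
X(t, q) = -6 + 10*q*t (X(t, q) = 10*q*t - 6 = -6 + 10*q*t)
k(Y) = (-6 - 10*Y)/Y (k(Y) = (-6 + 10*Y*(-1))/Y = (-6 - 10*Y)/Y)
73670/(4268/1400 - 1542/k(D(6))) = 73670/(4268/1400 - 1542/(-10 - 6/(-4 + 6))) = 73670/(4268*(1/1400) - 1542/(-10 - 6/2)) = 73670/(1067/350 - 1542/(-10 - 6*½)) = 73670/(1067/350 - 1542/(-10 - 3)) = 73670/(1067/350 - 1542/(-13)) = 73670/(1067/350 - 1542*(-1/13)) = 73670/(1067/350 + 1542/13) = 73670/(553571/4550) = 73670*(4550/553571) = 335198500/553571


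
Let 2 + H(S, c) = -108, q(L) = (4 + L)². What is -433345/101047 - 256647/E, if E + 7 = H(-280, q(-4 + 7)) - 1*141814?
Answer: -35571679786/14341701757 ≈ -2.4803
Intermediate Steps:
H(S, c) = -110 (H(S, c) = -2 - 108 = -110)
E = -141931 (E = -7 + (-110 - 1*141814) = -7 + (-110 - 141814) = -7 - 141924 = -141931)
-433345/101047 - 256647/E = -433345/101047 - 256647/(-141931) = -433345*1/101047 - 256647*(-1/141931) = -433345/101047 + 256647/141931 = -35571679786/14341701757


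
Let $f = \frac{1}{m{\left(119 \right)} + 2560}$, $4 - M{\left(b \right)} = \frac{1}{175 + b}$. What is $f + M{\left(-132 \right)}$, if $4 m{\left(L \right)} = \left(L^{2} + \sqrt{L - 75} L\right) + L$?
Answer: $\frac{597139933}{150151829} - \frac{238 \sqrt{11}}{150151829} \approx 3.9769$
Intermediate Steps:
$m{\left(L \right)} = \frac{L}{4} + \frac{L^{2}}{4} + \frac{L \sqrt{-75 + L}}{4}$ ($m{\left(L \right)} = \frac{\left(L^{2} + \sqrt{L - 75} L\right) + L}{4} = \frac{\left(L^{2} + \sqrt{-75 + L} L\right) + L}{4} = \frac{\left(L^{2} + L \sqrt{-75 + L}\right) + L}{4} = \frac{L + L^{2} + L \sqrt{-75 + L}}{4} = \frac{L}{4} + \frac{L^{2}}{4} + \frac{L \sqrt{-75 + L}}{4}$)
$M{\left(b \right)} = 4 - \frac{1}{175 + b}$
$f = \frac{1}{6130 + \frac{119 \sqrt{11}}{2}}$ ($f = \frac{1}{\frac{1}{4} \cdot 119 \left(1 + 119 + \sqrt{-75 + 119}\right) + 2560} = \frac{1}{\frac{1}{4} \cdot 119 \left(1 + 119 + \sqrt{44}\right) + 2560} = \frac{1}{\frac{1}{4} \cdot 119 \left(1 + 119 + 2 \sqrt{11}\right) + 2560} = \frac{1}{\frac{1}{4} \cdot 119 \left(120 + 2 \sqrt{11}\right) + 2560} = \frac{1}{\left(3570 + \frac{119 \sqrt{11}}{2}\right) + 2560} = \frac{1}{6130 + \frac{119 \sqrt{11}}{2}} \approx 0.00015804$)
$f + M{\left(-132 \right)} = \left(\frac{24520}{150151829} - \frac{238 \sqrt{11}}{150151829}\right) + \frac{699 + 4 \left(-132\right)}{175 - 132} = \left(\frac{24520}{150151829} - \frac{238 \sqrt{11}}{150151829}\right) + \frac{699 - 528}{43} = \left(\frac{24520}{150151829} - \frac{238 \sqrt{11}}{150151829}\right) + \frac{1}{43} \cdot 171 = \left(\frac{24520}{150151829} - \frac{238 \sqrt{11}}{150151829}\right) + \frac{171}{43} = \frac{597139933}{150151829} - \frac{238 \sqrt{11}}{150151829}$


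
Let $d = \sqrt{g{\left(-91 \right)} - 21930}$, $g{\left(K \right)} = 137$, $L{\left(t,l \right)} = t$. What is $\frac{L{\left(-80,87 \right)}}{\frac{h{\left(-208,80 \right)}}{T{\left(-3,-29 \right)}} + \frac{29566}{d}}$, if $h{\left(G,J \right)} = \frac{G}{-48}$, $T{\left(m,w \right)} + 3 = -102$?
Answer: $\frac{7139386800}{86737374307117} - \frac{234694908000 i \sqrt{21793}}{86737374307117} \approx 8.231 \cdot 10^{-5} - 0.39944 i$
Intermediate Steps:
$T{\left(m,w \right)} = -105$ ($T{\left(m,w \right)} = -3 - 102 = -105$)
$d = i \sqrt{21793}$ ($d = \sqrt{137 - 21930} = \sqrt{-21793} = i \sqrt{21793} \approx 147.62 i$)
$h{\left(G,J \right)} = - \frac{G}{48}$ ($h{\left(G,J \right)} = G \left(- \frac{1}{48}\right) = - \frac{G}{48}$)
$\frac{L{\left(-80,87 \right)}}{\frac{h{\left(-208,80 \right)}}{T{\left(-3,-29 \right)}} + \frac{29566}{d}} = - \frac{80}{\frac{\left(- \frac{1}{48}\right) \left(-208\right)}{-105} + \frac{29566}{i \sqrt{21793}}} = - \frac{80}{\frac{13}{3} \left(- \frac{1}{105}\right) + 29566 \left(- \frac{i \sqrt{21793}}{21793}\right)} = - \frac{80}{- \frac{13}{315} - \frac{29566 i \sqrt{21793}}{21793}}$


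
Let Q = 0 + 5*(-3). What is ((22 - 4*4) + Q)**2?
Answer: 81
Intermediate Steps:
Q = -15 (Q = 0 - 15 = -15)
((22 - 4*4) + Q)**2 = ((22 - 4*4) - 15)**2 = ((22 - 1*16) - 15)**2 = ((22 - 16) - 15)**2 = (6 - 15)**2 = (-9)**2 = 81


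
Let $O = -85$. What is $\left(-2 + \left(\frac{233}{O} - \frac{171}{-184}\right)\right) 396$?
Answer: $- \frac{5902083}{3910} \approx -1509.5$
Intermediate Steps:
$\left(-2 + \left(\frac{233}{O} - \frac{171}{-184}\right)\right) 396 = \left(-2 + \left(\frac{233}{-85} - \frac{171}{-184}\right)\right) 396 = \left(-2 + \left(233 \left(- \frac{1}{85}\right) - - \frac{171}{184}\right)\right) 396 = \left(-2 + \left(- \frac{233}{85} + \frac{171}{184}\right)\right) 396 = \left(-2 - \frac{28337}{15640}\right) 396 = \left(- \frac{59617}{15640}\right) 396 = - \frac{5902083}{3910}$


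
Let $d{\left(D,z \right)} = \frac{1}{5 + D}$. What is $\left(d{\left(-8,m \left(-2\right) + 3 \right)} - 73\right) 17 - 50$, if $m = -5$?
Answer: $- \frac{3890}{3} \approx -1296.7$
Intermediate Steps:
$\left(d{\left(-8,m \left(-2\right) + 3 \right)} - 73\right) 17 - 50 = \left(\frac{1}{5 - 8} - 73\right) 17 - 50 = \left(\frac{1}{-3} - 73\right) 17 - 50 = \left(- \frac{1}{3} - 73\right) 17 - 50 = \left(- \frac{220}{3}\right) 17 - 50 = - \frac{3740}{3} - 50 = - \frac{3890}{3}$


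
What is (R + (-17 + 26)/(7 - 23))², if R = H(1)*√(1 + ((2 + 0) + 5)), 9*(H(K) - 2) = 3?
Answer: 101081/2304 - 21*√2/4 ≈ 36.447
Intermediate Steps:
H(K) = 7/3 (H(K) = 2 + (⅑)*3 = 2 + ⅓ = 7/3)
R = 14*√2/3 (R = 7*√(1 + ((2 + 0) + 5))/3 = 7*√(1 + (2 + 5))/3 = 7*√(1 + 7)/3 = 7*√8/3 = 7*(2*√2)/3 = 14*√2/3 ≈ 6.5997)
(R + (-17 + 26)/(7 - 23))² = (14*√2/3 + (-17 + 26)/(7 - 23))² = (14*√2/3 + 9/(-16))² = (14*√2/3 + 9*(-1/16))² = (14*√2/3 - 9/16)² = (-9/16 + 14*√2/3)²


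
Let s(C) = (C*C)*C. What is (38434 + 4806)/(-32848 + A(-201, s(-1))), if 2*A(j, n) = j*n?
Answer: -17296/13099 ≈ -1.3204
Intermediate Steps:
s(C) = C³ (s(C) = C²*C = C³)
A(j, n) = j*n/2 (A(j, n) = (j*n)/2 = j*n/2)
(38434 + 4806)/(-32848 + A(-201, s(-1))) = (38434 + 4806)/(-32848 + (½)*(-201)*(-1)³) = 43240/(-32848 + (½)*(-201)*(-1)) = 43240/(-32848 + 201/2) = 43240/(-65495/2) = 43240*(-2/65495) = -17296/13099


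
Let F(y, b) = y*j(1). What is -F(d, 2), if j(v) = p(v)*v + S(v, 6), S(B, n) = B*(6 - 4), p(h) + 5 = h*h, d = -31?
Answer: -62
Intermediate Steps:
p(h) = -5 + h**2 (p(h) = -5 + h*h = -5 + h**2)
S(B, n) = 2*B (S(B, n) = B*2 = 2*B)
j(v) = 2*v + v*(-5 + v**2) (j(v) = (-5 + v**2)*v + 2*v = v*(-5 + v**2) + 2*v = 2*v + v*(-5 + v**2))
F(y, b) = -2*y (F(y, b) = y*(1*(-3 + 1**2)) = y*(1*(-3 + 1)) = y*(1*(-2)) = y*(-2) = -2*y)
-F(d, 2) = -(-2)*(-31) = -1*62 = -62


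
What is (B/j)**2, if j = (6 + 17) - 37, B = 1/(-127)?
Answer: 1/3161284 ≈ 3.1633e-7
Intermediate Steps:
B = -1/127 ≈ -0.0078740
j = -14 (j = 23 - 37 = -14)
(B/j)**2 = (-1/127/(-14))**2 = (-1/127*(-1/14))**2 = (1/1778)**2 = 1/3161284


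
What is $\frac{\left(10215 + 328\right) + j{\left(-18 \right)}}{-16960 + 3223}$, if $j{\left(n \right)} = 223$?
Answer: $- \frac{10766}{13737} \approx -0.78372$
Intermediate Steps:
$\frac{\left(10215 + 328\right) + j{\left(-18 \right)}}{-16960 + 3223} = \frac{\left(10215 + 328\right) + 223}{-16960 + 3223} = \frac{10543 + 223}{-13737} = 10766 \left(- \frac{1}{13737}\right) = - \frac{10766}{13737}$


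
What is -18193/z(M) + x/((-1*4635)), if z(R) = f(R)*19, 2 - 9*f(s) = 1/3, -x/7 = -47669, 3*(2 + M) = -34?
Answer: -461692574/88065 ≈ -5242.6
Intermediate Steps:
M = -40/3 (M = -2 + (1/3)*(-34) = -2 - 34/3 = -40/3 ≈ -13.333)
x = 333683 (x = -7*(-47669) = 333683)
f(s) = 5/27 (f(s) = 2/9 - 1/9/3 = 2/9 - 1/9*1/3 = 2/9 - 1/27 = 5/27)
z(R) = 95/27 (z(R) = (5/27)*19 = 95/27)
-18193/z(M) + x/((-1*4635)) = -18193/95/27 + 333683/((-1*4635)) = -18193*27/95 + 333683/(-4635) = -491211/95 + 333683*(-1/4635) = -491211/95 - 333683/4635 = -461692574/88065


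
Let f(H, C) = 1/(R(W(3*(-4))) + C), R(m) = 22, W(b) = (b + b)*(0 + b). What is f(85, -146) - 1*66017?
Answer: -8186109/124 ≈ -66017.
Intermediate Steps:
W(b) = 2*b² (W(b) = (2*b)*b = 2*b²)
f(H, C) = 1/(22 + C)
f(85, -146) - 1*66017 = 1/(22 - 146) - 1*66017 = 1/(-124) - 66017 = -1/124 - 66017 = -8186109/124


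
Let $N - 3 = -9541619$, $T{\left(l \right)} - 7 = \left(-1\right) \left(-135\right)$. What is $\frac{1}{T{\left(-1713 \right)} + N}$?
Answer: $- \frac{1}{9541474} \approx -1.0481 \cdot 10^{-7}$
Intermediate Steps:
$T{\left(l \right)} = 142$ ($T{\left(l \right)} = 7 - -135 = 7 + 135 = 142$)
$N = -9541616$ ($N = 3 - 9541619 = -9541616$)
$\frac{1}{T{\left(-1713 \right)} + N} = \frac{1}{142 - 9541616} = \frac{1}{-9541474} = - \frac{1}{9541474}$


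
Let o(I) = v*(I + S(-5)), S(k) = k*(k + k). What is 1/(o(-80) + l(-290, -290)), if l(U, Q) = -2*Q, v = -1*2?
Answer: 1/640 ≈ 0.0015625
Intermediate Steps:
S(k) = 2*k² (S(k) = k*(2*k) = 2*k²)
v = -2
o(I) = -100 - 2*I (o(I) = -2*(I + 2*(-5)²) = -2*(I + 2*25) = -2*(I + 50) = -2*(50 + I) = -100 - 2*I)
1/(o(-80) + l(-290, -290)) = 1/((-100 - 2*(-80)) - 2*(-290)) = 1/((-100 + 160) + 580) = 1/(60 + 580) = 1/640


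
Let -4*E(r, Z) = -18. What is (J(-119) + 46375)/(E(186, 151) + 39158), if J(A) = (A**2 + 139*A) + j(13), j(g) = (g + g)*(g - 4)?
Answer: 88458/78325 ≈ 1.1294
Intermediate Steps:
j(g) = 2*g*(-4 + g) (j(g) = (2*g)*(-4 + g) = 2*g*(-4 + g))
J(A) = 234 + A**2 + 139*A (J(A) = (A**2 + 139*A) + 2*13*(-4 + 13) = (A**2 + 139*A) + 2*13*9 = (A**2 + 139*A) + 234 = 234 + A**2 + 139*A)
E(r, Z) = 9/2 (E(r, Z) = -1/4*(-18) = 9/2)
(J(-119) + 46375)/(E(186, 151) + 39158) = ((234 + (-119)**2 + 139*(-119)) + 46375)/(9/2 + 39158) = ((234 + 14161 - 16541) + 46375)/(78325/2) = (-2146 + 46375)*(2/78325) = 44229*(2/78325) = 88458/78325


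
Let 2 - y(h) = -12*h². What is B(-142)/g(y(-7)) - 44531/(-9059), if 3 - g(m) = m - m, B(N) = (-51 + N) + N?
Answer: -2901172/27177 ≈ -106.75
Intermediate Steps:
y(h) = 2 + 12*h² (y(h) = 2 - (-12)*h² = 2 + 12*h²)
B(N) = -51 + 2*N
g(m) = 3 (g(m) = 3 - (m - m) = 3 - 1*0 = 3 + 0 = 3)
B(-142)/g(y(-7)) - 44531/(-9059) = (-51 + 2*(-142))/3 - 44531/(-9059) = (-51 - 284)*(⅓) - 44531*(-1/9059) = -335*⅓ + 44531/9059 = -335/3 + 44531/9059 = -2901172/27177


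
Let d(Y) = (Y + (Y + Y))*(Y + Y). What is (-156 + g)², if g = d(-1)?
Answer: 22500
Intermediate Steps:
d(Y) = 6*Y² (d(Y) = (Y + 2*Y)*(2*Y) = (3*Y)*(2*Y) = 6*Y²)
g = 6 (g = 6*(-1)² = 6*1 = 6)
(-156 + g)² = (-156 + 6)² = (-150)² = 22500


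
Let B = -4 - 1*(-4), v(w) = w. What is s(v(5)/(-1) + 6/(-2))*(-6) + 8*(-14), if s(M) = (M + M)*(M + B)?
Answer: -880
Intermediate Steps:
B = 0 (B = -4 + 4 = 0)
s(M) = 2*M² (s(M) = (M + M)*(M + 0) = (2*M)*M = 2*M²)
s(v(5)/(-1) + 6/(-2))*(-6) + 8*(-14) = (2*(5/(-1) + 6/(-2))²)*(-6) + 8*(-14) = (2*(5*(-1) + 6*(-½))²)*(-6) - 112 = (2*(-5 - 3)²)*(-6) - 112 = (2*(-8)²)*(-6) - 112 = (2*64)*(-6) - 112 = 128*(-6) - 112 = -768 - 112 = -880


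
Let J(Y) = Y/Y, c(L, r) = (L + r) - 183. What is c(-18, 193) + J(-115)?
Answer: -7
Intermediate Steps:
c(L, r) = -183 + L + r
J(Y) = 1
c(-18, 193) + J(-115) = (-183 - 18 + 193) + 1 = -8 + 1 = -7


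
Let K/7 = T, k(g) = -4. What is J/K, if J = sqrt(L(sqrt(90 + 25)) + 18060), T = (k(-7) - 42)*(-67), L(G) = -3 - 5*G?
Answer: sqrt(18057 - 5*sqrt(115))/21574 ≈ 0.0062194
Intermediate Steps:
T = 3082 (T = (-4 - 42)*(-67) = -46*(-67) = 3082)
J = sqrt(18057 - 5*sqrt(115)) (J = sqrt((-3 - 5*sqrt(90 + 25)) + 18060) = sqrt((-3 - 5*sqrt(115)) + 18060) = sqrt(18057 - 5*sqrt(115)) ≈ 134.18)
K = 21574 (K = 7*3082 = 21574)
J/K = sqrt(18057 - 5*sqrt(115))/21574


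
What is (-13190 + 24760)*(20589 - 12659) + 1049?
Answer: 91751149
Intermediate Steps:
(-13190 + 24760)*(20589 - 12659) + 1049 = 11570*7930 + 1049 = 91750100 + 1049 = 91751149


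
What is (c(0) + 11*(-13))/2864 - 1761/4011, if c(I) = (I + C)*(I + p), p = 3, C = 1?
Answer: -467087/957292 ≈ -0.48793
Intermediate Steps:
c(I) = (1 + I)*(3 + I) (c(I) = (I + 1)*(I + 3) = (1 + I)*(3 + I))
(c(0) + 11*(-13))/2864 - 1761/4011 = ((3 + 0² + 4*0) + 11*(-13))/2864 - 1761/4011 = ((3 + 0 + 0) - 143)*(1/2864) - 1761*1/4011 = (3 - 143)*(1/2864) - 587/1337 = -140*1/2864 - 587/1337 = -35/716 - 587/1337 = -467087/957292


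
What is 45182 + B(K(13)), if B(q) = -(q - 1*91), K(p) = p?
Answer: 45260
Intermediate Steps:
B(q) = 91 - q (B(q) = -(q - 91) = -(-91 + q) = 91 - q)
45182 + B(K(13)) = 45182 + (91 - 1*13) = 45182 + (91 - 13) = 45182 + 78 = 45260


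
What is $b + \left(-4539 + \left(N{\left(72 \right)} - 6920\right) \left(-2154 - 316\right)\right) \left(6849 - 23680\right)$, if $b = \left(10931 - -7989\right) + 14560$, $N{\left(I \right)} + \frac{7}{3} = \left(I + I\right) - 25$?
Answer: $- \frac{848266865533}{3} \approx -2.8276 \cdot 10^{11}$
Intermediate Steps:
$N{\left(I \right)} = - \frac{82}{3} + 2 I$ ($N{\left(I \right)} = - \frac{7}{3} + \left(\left(I + I\right) - 25\right) = - \frac{7}{3} + \left(2 I - 25\right) = - \frac{7}{3} + \left(-25 + 2 I\right) = - \frac{82}{3} + 2 I$)
$b = 33480$ ($b = \left(10931 + 7989\right) + 14560 = 18920 + 14560 = 33480$)
$b + \left(-4539 + \left(N{\left(72 \right)} - 6920\right) \left(-2154 - 316\right)\right) \left(6849 - 23680\right) = 33480 + \left(-4539 + \left(\left(- \frac{82}{3} + 2 \cdot 72\right) - 6920\right) \left(-2154 - 316\right)\right) \left(6849 - 23680\right) = 33480 + \left(-4539 + \left(\left(- \frac{82}{3} + 144\right) - 6920\right) \left(-2470\right)\right) \left(-16831\right) = 33480 + \left(-4539 + \left(\frac{350}{3} - 6920\right) \left(-2470\right)\right) \left(-16831\right) = 33480 + \left(-4539 - - \frac{50412700}{3}\right) \left(-16831\right) = 33480 + \left(-4539 + \frac{50412700}{3}\right) \left(-16831\right) = 33480 + \frac{50399083}{3} \left(-16831\right) = 33480 - \frac{848266965973}{3} = - \frac{848266865533}{3}$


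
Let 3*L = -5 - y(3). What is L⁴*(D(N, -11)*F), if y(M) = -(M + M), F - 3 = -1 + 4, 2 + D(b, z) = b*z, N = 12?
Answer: -268/27 ≈ -9.9259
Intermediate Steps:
D(b, z) = -2 + b*z
F = 6 (F = 3 + (-1 + 4) = 3 + 3 = 6)
y(M) = -2*M
L = ⅓ (L = (-5 - (-2)*3)/3 = (-5 - 1*(-6))/3 = (-5 + 6)/3 = (⅓)*1 = ⅓ ≈ 0.33333)
L⁴*(D(N, -11)*F) = (⅓)⁴*((-2 + 12*(-11))*6) = ((-2 - 132)*6)/81 = (-134*6)/81 = (1/81)*(-804) = -268/27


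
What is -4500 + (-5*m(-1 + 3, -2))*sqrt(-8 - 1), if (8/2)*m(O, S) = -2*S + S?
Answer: -4500 - 15*I/2 ≈ -4500.0 - 7.5*I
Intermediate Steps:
m(O, S) = -S/4 (m(O, S) = (-2*S + S)/4 = (-S)/4 = -S/4)
-4500 + (-5*m(-1 + 3, -2))*sqrt(-8 - 1) = -4500 + (-(-5)*(-2)/4)*sqrt(-8 - 1) = -4500 + (-5*1/2)*sqrt(-9) = -4500 - 15*I/2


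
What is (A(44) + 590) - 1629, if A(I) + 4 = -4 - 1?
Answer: -1048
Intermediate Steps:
A(I) = -9 (A(I) = -4 + (-4 - 1) = -4 - 5 = -9)
(A(44) + 590) - 1629 = (-9 + 590) - 1629 = 581 - 1629 = -1048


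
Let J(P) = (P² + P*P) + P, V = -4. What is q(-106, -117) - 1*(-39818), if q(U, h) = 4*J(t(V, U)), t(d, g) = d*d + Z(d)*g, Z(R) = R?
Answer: 1590378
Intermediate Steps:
t(d, g) = d² + d*g (t(d, g) = d*d + d*g = d² + d*g)
J(P) = P + 2*P² (J(P) = (P² + P²) + P = 2*P² + P = P + 2*P²)
q(U, h) = 4*(16 - 4*U)*(33 - 8*U) (q(U, h) = 4*((-4*(-4 + U))*(1 + 2*(-4*(-4 + U)))) = 4*((16 - 4*U)*(1 + 2*(16 - 4*U))) = 4*((16 - 4*U)*(1 + (32 - 8*U))) = 4*((16 - 4*U)*(33 - 8*U)) = 4*(16 - 4*U)*(33 - 8*U))
q(-106, -117) - 1*(-39818) = 16*(4 - 1*(-106))*(33 - 8*(-106)) - 1*(-39818) = 16*(4 + 106)*(33 + 848) + 39818 = 16*110*881 + 39818 = 1550560 + 39818 = 1590378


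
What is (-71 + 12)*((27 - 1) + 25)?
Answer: -3009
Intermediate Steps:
(-71 + 12)*((27 - 1) + 25) = -59*(26 + 25) = -59*51 = -3009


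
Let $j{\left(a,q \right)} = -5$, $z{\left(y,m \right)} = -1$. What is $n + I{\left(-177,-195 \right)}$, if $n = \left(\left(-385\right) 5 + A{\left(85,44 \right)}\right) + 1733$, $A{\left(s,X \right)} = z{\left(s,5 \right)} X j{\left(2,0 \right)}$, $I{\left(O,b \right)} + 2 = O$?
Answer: $-151$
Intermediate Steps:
$I{\left(O,b \right)} = -2 + O$
$A{\left(s,X \right)} = 5 X$ ($A{\left(s,X \right)} = - X \left(-5\right) = 5 X$)
$n = 28$ ($n = \left(\left(-385\right) 5 + 5 \cdot 44\right) + 1733 = \left(-1925 + 220\right) + 1733 = -1705 + 1733 = 28$)
$n + I{\left(-177,-195 \right)} = 28 - 179 = -151$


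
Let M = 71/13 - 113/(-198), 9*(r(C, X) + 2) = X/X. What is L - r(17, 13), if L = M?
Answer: 20389/2574 ≈ 7.9211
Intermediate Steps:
r(C, X) = -17/9 (r(C, X) = -2 + (X/X)/9 = -2 + (⅑)*1 = -2 + ⅑ = -17/9)
M = 15527/2574 (M = 71*(1/13) - 113*(-1/198) = 71/13 + 113/198 = 15527/2574 ≈ 6.0322)
L = 15527/2574 ≈ 6.0322
L - r(17, 13) = 15527/2574 - 1*(-17/9) = 15527/2574 + 17/9 = 20389/2574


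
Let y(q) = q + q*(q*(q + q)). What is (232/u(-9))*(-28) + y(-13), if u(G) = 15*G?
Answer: -588449/135 ≈ -4358.9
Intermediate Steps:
y(q) = q + 2*q³ (y(q) = q + q*(q*(2*q)) = q + q*(2*q²) = q + 2*q³)
(232/u(-9))*(-28) + y(-13) = (232/((15*(-9))))*(-28) + (-13 + 2*(-13)³) = (232/(-135))*(-28) + (-13 + 2*(-2197)) = (232*(-1/135))*(-28) + (-13 - 4394) = -232/135*(-28) - 4407 = 6496/135 - 4407 = -588449/135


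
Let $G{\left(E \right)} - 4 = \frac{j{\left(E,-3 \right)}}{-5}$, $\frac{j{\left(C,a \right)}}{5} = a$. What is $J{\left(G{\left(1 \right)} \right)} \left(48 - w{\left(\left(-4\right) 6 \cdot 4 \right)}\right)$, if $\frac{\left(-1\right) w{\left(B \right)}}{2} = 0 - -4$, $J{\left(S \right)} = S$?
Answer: $392$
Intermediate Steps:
$j{\left(C,a \right)} = 5 a$
$G{\left(E \right)} = 7$ ($G{\left(E \right)} = 4 + \frac{5 \left(-3\right)}{-5} = 4 - -3 = 4 + 3 = 7$)
$w{\left(B \right)} = -8$ ($w{\left(B \right)} = - 2 \left(0 - -4\right) = - 2 \left(0 + 4\right) = \left(-2\right) 4 = -8$)
$J{\left(G{\left(1 \right)} \right)} \left(48 - w{\left(\left(-4\right) 6 \cdot 4 \right)}\right) = 7 \left(48 - -8\right) = 7 \left(48 + 8\right) = 7 \cdot 56 = 392$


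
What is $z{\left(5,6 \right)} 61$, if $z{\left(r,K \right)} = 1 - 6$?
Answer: $-305$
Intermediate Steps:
$z{\left(r,K \right)} = -5$ ($z{\left(r,K \right)} = 1 - 6 = -5$)
$z{\left(5,6 \right)} 61 = \left(-5\right) 61 = -305$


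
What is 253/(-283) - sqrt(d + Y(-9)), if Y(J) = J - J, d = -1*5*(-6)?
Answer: -253/283 - sqrt(30) ≈ -6.3712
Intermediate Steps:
d = 30 (d = -5*(-6) = 30)
Y(J) = 0
253/(-283) - sqrt(d + Y(-9)) = 253/(-283) - sqrt(30 + 0) = 253*(-1/283) - sqrt(30) = -253/283 - sqrt(30)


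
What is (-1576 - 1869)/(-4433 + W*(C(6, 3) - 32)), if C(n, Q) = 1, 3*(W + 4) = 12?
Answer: 265/341 ≈ 0.77713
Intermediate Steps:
W = 0 (W = -4 + (⅓)*12 = -4 + 4 = 0)
(-1576 - 1869)/(-4433 + W*(C(6, 3) - 32)) = (-1576 - 1869)/(-4433 + 0*(1 - 32)) = -3445/(-4433 + 0*(-31)) = -3445/(-4433 + 0) = -3445/(-4433) = -3445*(-1/4433) = 265/341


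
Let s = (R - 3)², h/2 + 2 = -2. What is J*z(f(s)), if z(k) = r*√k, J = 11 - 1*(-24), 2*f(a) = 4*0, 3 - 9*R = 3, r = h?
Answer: 0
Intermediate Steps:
h = -8 (h = -4 + 2*(-2) = -4 - 4 = -8)
r = -8
R = 0 (R = ⅓ - ⅑*3 = ⅓ - ⅓ = 0)
s = 9 (s = (0 - 3)² = (-3)² = 9)
f(a) = 0 (f(a) = (4*0)/2 = (½)*0 = 0)
J = 35 (J = 11 + 24 = 35)
z(k) = -8*√k
J*z(f(s)) = 35*(-8*√0) = 35*(-8*0) = 35*0 = 0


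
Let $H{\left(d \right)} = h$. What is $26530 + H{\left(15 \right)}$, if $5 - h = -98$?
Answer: $26633$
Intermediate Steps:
$h = 103$ ($h = 5 - -98 = 5 + 98 = 103$)
$H{\left(d \right)} = 103$
$26530 + H{\left(15 \right)} = 26530 + 103 = 26633$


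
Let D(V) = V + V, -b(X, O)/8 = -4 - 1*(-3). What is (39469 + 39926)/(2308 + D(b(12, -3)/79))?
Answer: 6272205/182348 ≈ 34.397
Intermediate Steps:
b(X, O) = 8 (b(X, O) = -8*(-4 - 1*(-3)) = -8*(-4 + 3) = -8*(-1) = 8)
D(V) = 2*V
(39469 + 39926)/(2308 + D(b(12, -3)/79)) = (39469 + 39926)/(2308 + 2*(8/79)) = 79395/(2308 + 2*(8*(1/79))) = 79395/(2308 + 2*(8/79)) = 79395/(2308 + 16/79) = 79395/(182348/79) = 79395*(79/182348) = 6272205/182348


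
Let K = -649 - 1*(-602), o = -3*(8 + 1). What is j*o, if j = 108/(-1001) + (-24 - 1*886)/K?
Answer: -24457518/47047 ≈ -519.85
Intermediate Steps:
o = -27 (o = -3*9 = -27)
K = -47 (K = -649 + 602 = -47)
j = 905834/47047 (j = 108/(-1001) + (-24 - 1*886)/(-47) = 108*(-1/1001) + (-24 - 886)*(-1/47) = -108/1001 - 910*(-1/47) = -108/1001 + 910/47 = 905834/47047 ≈ 19.254)
j*o = (905834/47047)*(-27) = -24457518/47047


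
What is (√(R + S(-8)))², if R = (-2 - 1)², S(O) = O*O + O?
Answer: 65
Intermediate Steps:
S(O) = O + O² (S(O) = O² + O = O + O²)
R = 9 (R = (-3)² = 9)
(√(R + S(-8)))² = (√(9 - 8*(1 - 8)))² = (√(9 - 8*(-7)))² = (√(9 + 56))² = (√65)² = 65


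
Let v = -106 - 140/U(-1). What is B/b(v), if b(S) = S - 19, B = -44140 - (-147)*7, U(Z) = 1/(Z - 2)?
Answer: -43111/295 ≈ -146.14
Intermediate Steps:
U(Z) = 1/(-2 + Z)
B = -43111 (B = -44140 - 1*(-1029) = -44140 + 1029 = -43111)
v = 314 (v = -106 - 140/(1/(-2 - 1)) = -106 - 140/(1/(-3)) = -106 - 140/(-⅓) = -106 - 140*(-3) = -106 - 1*(-420) = -106 + 420 = 314)
b(S) = -19 + S
B/b(v) = -43111/(-19 + 314) = -43111/295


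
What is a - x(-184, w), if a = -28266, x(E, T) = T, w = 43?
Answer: -28309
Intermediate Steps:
a - x(-184, w) = -28266 - 1*43 = -28266 - 43 = -28309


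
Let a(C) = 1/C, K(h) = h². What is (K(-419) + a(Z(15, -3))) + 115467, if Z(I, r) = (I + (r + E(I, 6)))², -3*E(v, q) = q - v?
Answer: 65481301/225 ≈ 2.9103e+5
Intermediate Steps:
E(v, q) = -q/3 + v/3 (E(v, q) = -(q - v)/3 = -q/3 + v/3)
Z(I, r) = (-2 + r + 4*I/3)² (Z(I, r) = (I + (r + (-⅓*6 + I/3)))² = (I + (r + (-2 + I/3)))² = (I + (-2 + r + I/3))² = (-2 + r + 4*I/3)²)
(K(-419) + a(Z(15, -3))) + 115467 = ((-419)² + 1/((-6 + 3*(-3) + 4*15)²/9)) + 115467 = (175561 + 1/((-6 - 9 + 60)²/9)) + 115467 = (175561 + 1/((⅑)*45²)) + 115467 = (175561 + 1/((⅑)*2025)) + 115467 = (175561 + 1/225) + 115467 = 39501226/225 + 115467 = 65481301/225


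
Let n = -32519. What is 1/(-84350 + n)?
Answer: -1/116869 ≈ -8.5566e-6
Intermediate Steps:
1/(-84350 + n) = 1/(-84350 - 32519) = 1/(-116869) = -1/116869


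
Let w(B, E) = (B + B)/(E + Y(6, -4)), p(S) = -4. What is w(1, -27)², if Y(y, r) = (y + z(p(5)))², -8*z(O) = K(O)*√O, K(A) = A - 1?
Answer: -44481536/5149641121 - 58490880*I/5149641121 ≈ -0.0086378 - 0.011358*I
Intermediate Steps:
K(A) = -1 + A
z(O) = -√O*(-1 + O)/8 (z(O) = -(-1 + O)*√O/8 = -√O*(-1 + O)/8)
Y(y, r) = (y + 5*I/4)² (Y(y, r) = (y + √(-4)*(1 - 1*(-4))/8)² = (y + (2*I)*(1 + 4)/8)² = (y + (⅛)*(2*I)*5)² = (y + 5*I/4)²)
w(B, E) = 2*B/(E + (24 + 5*I)²/16) (w(B, E) = (B + B)/(E + (4*6 + 5*I)²/16) = (2*B)/(E + (24 + 5*I)²/16) = 2*B/(E + (24 + 5*I)²/16))
w(1, -27)² = (32*1/(551 + 16*(-27) + 240*I))² = (32*1/(551 - 432 + 240*I))² = (32*1/(119 + 240*I))² = (32*1*((119 - 240*I)/71761))² = (32*(119 - 240*I)/71761)² = 1024*(119 - 240*I)²/5149641121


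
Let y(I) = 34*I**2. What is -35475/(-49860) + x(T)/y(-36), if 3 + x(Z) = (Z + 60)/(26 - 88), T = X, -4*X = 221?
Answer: 2153490089/3027020544 ≈ 0.71142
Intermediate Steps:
X = -221/4 (X = -1/4*221 = -221/4 ≈ -55.250)
T = -221/4 ≈ -55.250
x(Z) = -123/31 - Z/62 (x(Z) = -3 + (Z + 60)/(26 - 88) = -3 + (60 + Z)/(-62) = -3 + (60 + Z)*(-1/62) = -3 + (-30/31 - Z/62) = -123/31 - Z/62)
-35475/(-49860) + x(T)/y(-36) = -35475/(-49860) + (-123/31 - 1/62*(-221/4))/((34*(-36)**2)) = -35475*(-1/49860) + (-123/31 + 221/248)/((34*1296)) = 2365/3324 - 763/248/44064 = 2365/3324 - 763/248*1/44064 = 2365/3324 - 763/10927872 = 2153490089/3027020544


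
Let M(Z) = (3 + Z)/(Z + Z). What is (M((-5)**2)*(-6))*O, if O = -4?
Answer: 336/25 ≈ 13.440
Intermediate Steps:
M(Z) = (3 + Z)/(2*Z) (M(Z) = (3 + Z)/((2*Z)) = (3 + Z)*(1/(2*Z)) = (3 + Z)/(2*Z))
(M((-5)**2)*(-6))*O = (((3 + (-5)**2)/(2*((-5)**2)))*(-6))*(-4) = (((1/2)*(3 + 25)/25)*(-6))*(-4) = (((1/2)*(1/25)*28)*(-6))*(-4) = ((14/25)*(-6))*(-4) = -84/25*(-4) = 336/25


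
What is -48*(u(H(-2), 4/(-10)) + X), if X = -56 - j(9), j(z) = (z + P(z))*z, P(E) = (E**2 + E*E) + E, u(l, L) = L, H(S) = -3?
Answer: 402336/5 ≈ 80467.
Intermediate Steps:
P(E) = E + 2*E**2 (P(E) = (E**2 + E**2) + E = 2*E**2 + E = E + 2*E**2)
j(z) = z*(z + z*(1 + 2*z)) (j(z) = (z + z*(1 + 2*z))*z = z*(z + z*(1 + 2*z)))
X = -1676 (X = -56 - 2*9**2*(1 + 9) = -56 - 2*81*10 = -56 - 1*1620 = -56 - 1620 = -1676)
-48*(u(H(-2), 4/(-10)) + X) = -48*(4/(-10) - 1676) = -48*(4*(-1/10) - 1676) = -48*(-2/5 - 1676) = -48*(-8382/5) = 402336/5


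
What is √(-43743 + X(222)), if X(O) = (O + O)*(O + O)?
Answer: √153393 ≈ 391.65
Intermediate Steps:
X(O) = 4*O² (X(O) = (2*O)*(2*O) = 4*O²)
√(-43743 + X(222)) = √(-43743 + 4*222²) = √(-43743 + 4*49284) = √(-43743 + 197136) = √153393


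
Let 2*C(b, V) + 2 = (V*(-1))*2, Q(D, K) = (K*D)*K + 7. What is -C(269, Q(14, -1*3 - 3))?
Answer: 512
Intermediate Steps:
Q(D, K) = 7 + D*K² (Q(D, K) = (D*K)*K + 7 = D*K² + 7 = 7 + D*K²)
C(b, V) = -1 - V (C(b, V) = -1 + ((V*(-1))*2)/2 = -1 + (-V*2)/2 = -1 + (-2*V)/2 = -1 - V)
-C(269, Q(14, -1*3 - 3)) = -(-1 - (7 + 14*(-1*3 - 3)²)) = -(-1 - (7 + 14*(-3 - 3)²)) = -(-1 - (7 + 14*(-6)²)) = -(-1 - (7 + 14*36)) = -(-1 - (7 + 504)) = -(-1 - 1*511) = -(-1 - 511) = -1*(-512) = 512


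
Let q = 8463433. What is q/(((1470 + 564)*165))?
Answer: 769403/30510 ≈ 25.218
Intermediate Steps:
q/(((1470 + 564)*165)) = 8463433/(((1470 + 564)*165)) = 8463433/((2034*165)) = 8463433/335610 = 8463433*(1/335610) = 769403/30510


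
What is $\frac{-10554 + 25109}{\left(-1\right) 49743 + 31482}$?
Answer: $- \frac{14555}{18261} \approx -0.79705$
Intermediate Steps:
$\frac{-10554 + 25109}{\left(-1\right) 49743 + 31482} = \frac{14555}{-49743 + 31482} = \frac{14555}{-18261} = 14555 \left(- \frac{1}{18261}\right) = - \frac{14555}{18261}$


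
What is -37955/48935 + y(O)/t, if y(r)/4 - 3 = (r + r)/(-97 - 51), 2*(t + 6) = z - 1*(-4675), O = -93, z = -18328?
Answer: -256691945/329890409 ≈ -0.77811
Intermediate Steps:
t = -13665/2 (t = -6 + (-18328 - 1*(-4675))/2 = -6 + (-18328 + 4675)/2 = -6 + (½)*(-13653) = -6 - 13653/2 = -13665/2 ≈ -6832.5)
y(r) = 12 - 2*r/37 (y(r) = 12 + 4*((r + r)/(-97 - 51)) = 12 + 4*((2*r)/(-148)) = 12 + 4*((2*r)*(-1/148)) = 12 + 4*(-r/74) = 12 - 2*r/37)
-37955/48935 + y(O)/t = -37955/48935 + (12 - 2/37*(-93))/(-13665/2) = -37955*1/48935 + (12 + 186/37)*(-2/13665) = -7591/9787 + (630/37)*(-2/13665) = -7591/9787 - 84/33707 = -256691945/329890409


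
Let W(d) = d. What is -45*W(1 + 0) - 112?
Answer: -157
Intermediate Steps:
-45*W(1 + 0) - 112 = -45*(1 + 0) - 112 = -45*1 - 112 = -45 - 112 = -157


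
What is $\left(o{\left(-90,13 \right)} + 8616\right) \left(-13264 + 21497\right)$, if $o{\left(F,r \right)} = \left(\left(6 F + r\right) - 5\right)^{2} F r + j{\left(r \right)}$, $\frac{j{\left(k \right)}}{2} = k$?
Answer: $-2726188663054$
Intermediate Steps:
$j{\left(k \right)} = 2 k$
$o{\left(F,r \right)} = 2 r + F r \left(-5 + r + 6 F\right)^{2}$ ($o{\left(F,r \right)} = \left(\left(6 F + r\right) - 5\right)^{2} F r + 2 r = \left(\left(r + 6 F\right) - 5\right)^{2} F r + 2 r = \left(-5 + r + 6 F\right)^{2} F r + 2 r = F \left(-5 + r + 6 F\right)^{2} r + 2 r = F r \left(-5 + r + 6 F\right)^{2} + 2 r = 2 r + F r \left(-5 + r + 6 F\right)^{2}$)
$\left(o{\left(-90,13 \right)} + 8616\right) \left(-13264 + 21497\right) = \left(13 \left(2 - 90 \left(-5 + 13 + 6 \left(-90\right)\right)^{2}\right) + 8616\right) \left(-13264 + 21497\right) = \left(13 \left(2 - 90 \left(-5 + 13 - 540\right)^{2}\right) + 8616\right) 8233 = \left(13 \left(2 - 90 \left(-532\right)^{2}\right) + 8616\right) 8233 = \left(13 \left(2 - 25472160\right) + 8616\right) 8233 = \left(13 \left(-25472158\right) + 8616\right) 8233 = \left(-331138054 + 8616\right) 8233 = \left(-331129438\right) 8233 = -2726188663054$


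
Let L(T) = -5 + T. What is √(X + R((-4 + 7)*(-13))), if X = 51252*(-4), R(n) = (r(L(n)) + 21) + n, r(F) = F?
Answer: I*√205070 ≈ 452.85*I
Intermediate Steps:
R(n) = 16 + 2*n (R(n) = ((-5 + n) + 21) + n = (16 + n) + n = 16 + 2*n)
X = -205008
√(X + R((-4 + 7)*(-13))) = √(-205008 + (16 + 2*((-4 + 7)*(-13)))) = √(-205008 + (16 + 2*(3*(-13)))) = √(-205008 + (16 + 2*(-39))) = √(-205008 + (16 - 78)) = √(-205008 - 62) = √(-205070) = I*√205070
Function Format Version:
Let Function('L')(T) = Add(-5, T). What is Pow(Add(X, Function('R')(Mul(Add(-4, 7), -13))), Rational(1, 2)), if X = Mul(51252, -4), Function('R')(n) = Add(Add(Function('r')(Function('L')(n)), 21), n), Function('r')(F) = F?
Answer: Mul(I, Pow(205070, Rational(1, 2))) ≈ Mul(452.85, I)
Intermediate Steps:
Function('R')(n) = Add(16, Mul(2, n)) (Function('R')(n) = Add(Add(Add(-5, n), 21), n) = Add(Add(16, n), n) = Add(16, Mul(2, n)))
X = -205008
Pow(Add(X, Function('R')(Mul(Add(-4, 7), -13))), Rational(1, 2)) = Pow(Add(-205008, Add(16, Mul(2, Mul(Add(-4, 7), -13)))), Rational(1, 2)) = Pow(Add(-205008, Add(16, Mul(2, Mul(3, -13)))), Rational(1, 2)) = Pow(Add(-205008, Add(16, Mul(2, -39))), Rational(1, 2)) = Pow(Add(-205008, Add(16, -78)), Rational(1, 2)) = Pow(Add(-205008, -62), Rational(1, 2)) = Pow(-205070, Rational(1, 2)) = Mul(I, Pow(205070, Rational(1, 2)))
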